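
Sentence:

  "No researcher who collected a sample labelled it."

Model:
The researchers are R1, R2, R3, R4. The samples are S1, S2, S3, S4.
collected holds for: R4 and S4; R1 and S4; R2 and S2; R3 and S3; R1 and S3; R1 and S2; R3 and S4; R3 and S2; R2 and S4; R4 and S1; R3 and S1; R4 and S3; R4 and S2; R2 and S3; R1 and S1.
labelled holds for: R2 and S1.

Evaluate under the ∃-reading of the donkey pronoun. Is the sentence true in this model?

True

"it" takes "a sample" as antecedent — a donkey pronoun bound across the clause boundary.
Truth condition: for no (r,s) with collected(r,s) does labelled(r,s) hold.
Restrictor pairs — does the scope hold? (R1,S1):fails  (R1,S2):fails  (R1,S3):fails  (R1,S4):fails  (R2,S2):fails  (R2,S3):fails  (R2,S4):fails  (R3,S1):fails  (R3,S2):fails  (R3,S3):fails  (R3,S4):fails  (R4,S1):fails  (R4,S2):fails  (R4,S3):fails  (R4,S4):fails
Scope holds for no restrictor pair, so the sentence is true.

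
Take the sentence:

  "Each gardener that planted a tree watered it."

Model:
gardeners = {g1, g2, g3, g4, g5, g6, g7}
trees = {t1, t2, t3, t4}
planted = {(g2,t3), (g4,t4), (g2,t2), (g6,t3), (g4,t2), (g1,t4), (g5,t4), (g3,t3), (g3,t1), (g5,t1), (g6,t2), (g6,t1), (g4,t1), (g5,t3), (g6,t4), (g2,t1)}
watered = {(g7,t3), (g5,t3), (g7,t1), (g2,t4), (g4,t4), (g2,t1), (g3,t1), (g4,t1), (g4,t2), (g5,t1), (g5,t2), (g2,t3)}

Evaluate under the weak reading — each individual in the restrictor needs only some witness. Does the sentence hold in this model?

"it" takes "a tree" as antecedent — a donkey pronoun bound across the clause boundary.
Weak reading: every gardener g with some planted-tree has at least one planted-tree t such that watered(g,t).
Per gardener: g1:✗  g2:✓  g3:✓  g4:✓  g5:✓  g6:✗
g1 has no witness among its planted-trees.

False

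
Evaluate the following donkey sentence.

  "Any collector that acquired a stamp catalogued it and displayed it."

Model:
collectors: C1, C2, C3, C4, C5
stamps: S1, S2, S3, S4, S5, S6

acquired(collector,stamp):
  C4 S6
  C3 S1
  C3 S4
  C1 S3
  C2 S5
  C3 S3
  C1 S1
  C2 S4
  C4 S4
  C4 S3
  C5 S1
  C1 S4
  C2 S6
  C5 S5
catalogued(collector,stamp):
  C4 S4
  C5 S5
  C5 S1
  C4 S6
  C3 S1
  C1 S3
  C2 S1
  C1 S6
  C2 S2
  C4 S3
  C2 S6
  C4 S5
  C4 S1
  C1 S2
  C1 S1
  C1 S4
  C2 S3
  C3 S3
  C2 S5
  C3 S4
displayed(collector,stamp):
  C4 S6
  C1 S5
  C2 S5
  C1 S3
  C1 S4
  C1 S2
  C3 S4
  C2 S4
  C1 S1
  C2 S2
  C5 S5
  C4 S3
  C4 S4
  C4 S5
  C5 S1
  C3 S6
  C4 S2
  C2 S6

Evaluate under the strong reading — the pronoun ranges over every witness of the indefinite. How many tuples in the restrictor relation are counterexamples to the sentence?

3

"it" takes "a stamp" as antecedent — a donkey pronoun bound across the clause boundary.
Strong reading: for every (c,s) with acquired(c,s), catalogued(c,s) ∧ displayed(c,s).
Restrictor pairs: (C1,S1) ✓  (C1,S3) ✓  (C1,S4) ✓  (C2,S4) ✗  (C2,S5) ✓  (C2,S6) ✓  (C3,S1) ✗  (C3,S3) ✗  (C3,S4) ✓  (C4,S3) ✓  (C4,S4) ✓  (C4,S6) ✓  (C5,S1) ✓  (C5,S5) ✓
Counterexamples (restrictor pairs failing the scope): 3.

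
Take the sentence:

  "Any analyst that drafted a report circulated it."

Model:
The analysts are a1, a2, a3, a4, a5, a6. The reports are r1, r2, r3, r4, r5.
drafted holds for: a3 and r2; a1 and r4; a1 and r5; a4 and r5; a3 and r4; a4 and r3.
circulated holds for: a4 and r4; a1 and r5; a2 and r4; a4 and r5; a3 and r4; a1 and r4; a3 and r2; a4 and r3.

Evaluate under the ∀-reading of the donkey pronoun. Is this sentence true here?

"it" takes "a report" as antecedent — a donkey pronoun bound across the clause boundary.
Strong reading: for every (a,r) with drafted(a,r), circulated(a,r).
Restrictor pairs: (a1,r4) ✓  (a1,r5) ✓  (a3,r2) ✓  (a3,r4) ✓  (a4,r3) ✓  (a4,r5) ✓
Every restrictor pair satisfies the scope.

True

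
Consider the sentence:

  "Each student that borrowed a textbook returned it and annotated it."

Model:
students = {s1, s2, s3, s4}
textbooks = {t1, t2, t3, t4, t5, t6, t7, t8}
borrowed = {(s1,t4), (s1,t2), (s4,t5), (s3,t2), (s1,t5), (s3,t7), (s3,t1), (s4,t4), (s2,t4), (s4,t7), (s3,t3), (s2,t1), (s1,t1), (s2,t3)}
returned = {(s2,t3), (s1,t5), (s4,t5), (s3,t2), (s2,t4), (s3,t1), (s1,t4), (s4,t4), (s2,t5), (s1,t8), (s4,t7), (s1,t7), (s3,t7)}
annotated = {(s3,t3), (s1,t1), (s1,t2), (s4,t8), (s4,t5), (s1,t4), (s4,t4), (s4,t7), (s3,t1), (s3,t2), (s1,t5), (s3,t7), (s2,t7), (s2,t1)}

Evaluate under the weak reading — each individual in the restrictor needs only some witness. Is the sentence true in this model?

"it" takes "a textbook" as antecedent — a donkey pronoun bound across the clause boundary.
Weak reading: every student s with some borrowed-textbook has at least one borrowed-textbook t such that returned(s,t) ∧ annotated(s,t).
Per student: s1:✓  s2:✗  s3:✓  s4:✓
s2 has no witness among its borrowed-textbooks.

False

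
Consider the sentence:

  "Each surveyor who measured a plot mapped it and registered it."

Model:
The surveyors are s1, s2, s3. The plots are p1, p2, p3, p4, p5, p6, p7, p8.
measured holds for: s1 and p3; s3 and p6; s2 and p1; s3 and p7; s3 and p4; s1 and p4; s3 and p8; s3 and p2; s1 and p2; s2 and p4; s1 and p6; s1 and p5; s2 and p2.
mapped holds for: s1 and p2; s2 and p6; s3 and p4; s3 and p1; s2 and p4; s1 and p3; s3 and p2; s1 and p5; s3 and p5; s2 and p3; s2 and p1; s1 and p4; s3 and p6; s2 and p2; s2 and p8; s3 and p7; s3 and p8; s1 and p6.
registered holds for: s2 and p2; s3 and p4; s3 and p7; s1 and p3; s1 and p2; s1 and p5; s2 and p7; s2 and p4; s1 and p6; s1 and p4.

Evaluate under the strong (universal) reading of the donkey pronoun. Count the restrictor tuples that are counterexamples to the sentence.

4

"it" takes "a plot" as antecedent — a donkey pronoun bound across the clause boundary.
Strong reading: for every (s,p) with measured(s,p), mapped(s,p) ∧ registered(s,p).
Restrictor pairs: (s1,p2) ✓  (s1,p3) ✓  (s1,p4) ✓  (s1,p5) ✓  (s1,p6) ✓  (s2,p1) ✗  (s2,p2) ✓  (s2,p4) ✓  (s3,p2) ✗  (s3,p4) ✓  (s3,p6) ✗  (s3,p7) ✓  (s3,p8) ✗
Counterexamples (restrictor pairs failing the scope): 4.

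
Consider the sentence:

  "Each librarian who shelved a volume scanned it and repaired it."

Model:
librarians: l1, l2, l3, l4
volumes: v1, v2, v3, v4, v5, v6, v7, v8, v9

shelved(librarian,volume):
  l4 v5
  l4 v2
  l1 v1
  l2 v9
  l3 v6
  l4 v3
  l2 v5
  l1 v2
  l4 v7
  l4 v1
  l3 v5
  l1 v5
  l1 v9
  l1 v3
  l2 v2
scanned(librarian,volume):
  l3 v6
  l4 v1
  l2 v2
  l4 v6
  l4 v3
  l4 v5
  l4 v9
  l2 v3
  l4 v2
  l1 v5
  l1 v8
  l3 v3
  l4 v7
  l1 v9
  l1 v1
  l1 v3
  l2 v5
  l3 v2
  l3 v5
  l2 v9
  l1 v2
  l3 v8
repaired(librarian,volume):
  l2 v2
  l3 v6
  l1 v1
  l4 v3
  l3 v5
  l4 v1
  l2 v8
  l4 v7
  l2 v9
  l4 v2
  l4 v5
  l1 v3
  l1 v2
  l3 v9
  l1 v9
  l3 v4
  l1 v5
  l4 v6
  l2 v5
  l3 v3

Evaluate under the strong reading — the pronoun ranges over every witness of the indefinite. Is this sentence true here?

True

"it" takes "a volume" as antecedent — a donkey pronoun bound across the clause boundary.
Strong reading: for every (l,v) with shelved(l,v), scanned(l,v) ∧ repaired(l,v).
Restrictor pairs: (l1,v1) ✓  (l1,v2) ✓  (l1,v3) ✓  (l1,v5) ✓  (l1,v9) ✓  (l2,v2) ✓  (l2,v5) ✓  (l2,v9) ✓  (l3,v5) ✓  (l3,v6) ✓  (l4,v1) ✓  (l4,v2) ✓  (l4,v3) ✓  (l4,v5) ✓  (l4,v7) ✓
Every restrictor pair satisfies the scope.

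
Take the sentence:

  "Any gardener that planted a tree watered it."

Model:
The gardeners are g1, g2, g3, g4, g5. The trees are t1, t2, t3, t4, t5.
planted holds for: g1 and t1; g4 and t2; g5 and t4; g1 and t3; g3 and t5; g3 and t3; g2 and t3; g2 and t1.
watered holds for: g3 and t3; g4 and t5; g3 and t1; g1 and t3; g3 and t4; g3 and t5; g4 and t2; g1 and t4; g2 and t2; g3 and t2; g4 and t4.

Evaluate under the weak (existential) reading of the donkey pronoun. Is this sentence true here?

"it" takes "a tree" as antecedent — a donkey pronoun bound across the clause boundary.
Weak reading: every gardener g with some planted-tree has at least one planted-tree t such that watered(g,t).
Per gardener: g1:✓  g2:✗  g3:✓  g4:✓  g5:✗
g2 has no witness among its planted-trees.

False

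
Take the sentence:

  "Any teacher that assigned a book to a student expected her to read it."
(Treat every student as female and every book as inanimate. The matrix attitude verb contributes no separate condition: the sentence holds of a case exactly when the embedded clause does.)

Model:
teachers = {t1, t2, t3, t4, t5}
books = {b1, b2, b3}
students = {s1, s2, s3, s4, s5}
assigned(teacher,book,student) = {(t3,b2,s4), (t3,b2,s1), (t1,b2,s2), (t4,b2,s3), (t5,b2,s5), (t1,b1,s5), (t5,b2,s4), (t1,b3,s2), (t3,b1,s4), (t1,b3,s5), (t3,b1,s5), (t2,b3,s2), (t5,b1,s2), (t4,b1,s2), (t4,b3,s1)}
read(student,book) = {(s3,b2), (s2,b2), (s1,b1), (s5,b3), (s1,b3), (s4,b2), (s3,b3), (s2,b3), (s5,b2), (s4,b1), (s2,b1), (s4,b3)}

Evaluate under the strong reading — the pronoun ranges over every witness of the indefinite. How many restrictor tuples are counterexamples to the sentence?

3

"her" takes "a student" as antecedent and "it" takes "a book"; both are donkey pronouns co-varying with the restrictor.
Strong reading: for every (t,b,s) with assigned(t,b,s), read(s,b).
Restrictor triples: (t1,b1,s5)→read(s5,b1) ✗  (t1,b2,s2)→read(s2,b2) ✓  (t1,b3,s2)→read(s2,b3) ✓  (t1,b3,s5)→read(s5,b3) ✓  (t2,b3,s2)→read(s2,b3) ✓  (t3,b1,s4)→read(s4,b1) ✓  (t3,b1,s5)→read(s5,b1) ✗  (t3,b2,s1)→read(s1,b2) ✗  (t3,b2,s4)→read(s4,b2) ✓  (t4,b1,s2)→read(s2,b1) ✓  (t4,b2,s3)→read(s3,b2) ✓  (t4,b3,s1)→read(s1,b3) ✓  (t5,b1,s2)→read(s2,b1) ✓  (t5,b2,s4)→read(s4,b2) ✓  (t5,b2,s5)→read(s5,b2) ✓
Counterexamples (restrictor triples failing the scope): 3.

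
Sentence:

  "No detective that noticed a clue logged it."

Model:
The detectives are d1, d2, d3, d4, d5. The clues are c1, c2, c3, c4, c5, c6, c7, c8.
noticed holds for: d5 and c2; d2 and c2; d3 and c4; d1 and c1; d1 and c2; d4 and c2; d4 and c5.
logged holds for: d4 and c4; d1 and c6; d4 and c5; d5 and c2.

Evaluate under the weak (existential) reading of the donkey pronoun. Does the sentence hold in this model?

"it" takes "a clue" as antecedent — a donkey pronoun bound across the clause boundary.
Truth condition: for no (d,c) with noticed(d,c) does logged(d,c) hold.
Restrictor pairs — does the scope hold? (d1,c1):fails  (d1,c2):fails  (d2,c2):fails  (d3,c4):fails  (d4,c2):fails  (d4,c5):holds  (d5,c2):holds
Scope holds for 2 pair(s), so the sentence is false.

False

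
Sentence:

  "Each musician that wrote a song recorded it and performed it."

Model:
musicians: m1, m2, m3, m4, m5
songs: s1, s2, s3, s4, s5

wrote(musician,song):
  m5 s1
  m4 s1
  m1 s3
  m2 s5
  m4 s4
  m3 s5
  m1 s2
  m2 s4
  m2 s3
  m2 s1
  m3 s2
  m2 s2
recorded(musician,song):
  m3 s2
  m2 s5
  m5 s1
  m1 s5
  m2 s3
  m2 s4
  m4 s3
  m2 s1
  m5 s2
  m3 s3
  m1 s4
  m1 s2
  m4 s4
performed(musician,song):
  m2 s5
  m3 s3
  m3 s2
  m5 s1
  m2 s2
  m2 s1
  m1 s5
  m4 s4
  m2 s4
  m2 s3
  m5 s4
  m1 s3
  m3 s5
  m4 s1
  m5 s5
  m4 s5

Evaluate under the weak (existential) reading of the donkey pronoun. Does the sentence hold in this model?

"it" takes "a song" as antecedent — a donkey pronoun bound across the clause boundary.
Weak reading: every musician m with some wrote-song has at least one wrote-song s such that recorded(m,s) ∧ performed(m,s).
Per musician: m1:✗  m2:✓  m3:✓  m4:✓  m5:✓
m1 has no witness among its wrote-songs.

False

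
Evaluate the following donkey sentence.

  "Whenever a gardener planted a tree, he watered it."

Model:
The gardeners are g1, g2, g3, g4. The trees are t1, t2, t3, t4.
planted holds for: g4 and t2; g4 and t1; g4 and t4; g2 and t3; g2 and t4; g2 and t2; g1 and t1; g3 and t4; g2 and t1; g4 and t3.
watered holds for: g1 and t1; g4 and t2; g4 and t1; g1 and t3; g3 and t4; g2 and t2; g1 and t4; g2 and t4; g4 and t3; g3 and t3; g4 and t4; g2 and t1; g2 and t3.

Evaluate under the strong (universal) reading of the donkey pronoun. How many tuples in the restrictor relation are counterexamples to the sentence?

0

"it" takes "a tree" as antecedent — a donkey pronoun bound across the clause boundary.
Strong reading: for every (g,t) with planted(g,t), watered(g,t).
Restrictor pairs: (g1,t1) ✓  (g2,t1) ✓  (g2,t2) ✓  (g2,t3) ✓  (g2,t4) ✓  (g3,t4) ✓  (g4,t1) ✓  (g4,t2) ✓  (g4,t3) ✓  (g4,t4) ✓
Counterexamples (restrictor pairs failing the scope): 0.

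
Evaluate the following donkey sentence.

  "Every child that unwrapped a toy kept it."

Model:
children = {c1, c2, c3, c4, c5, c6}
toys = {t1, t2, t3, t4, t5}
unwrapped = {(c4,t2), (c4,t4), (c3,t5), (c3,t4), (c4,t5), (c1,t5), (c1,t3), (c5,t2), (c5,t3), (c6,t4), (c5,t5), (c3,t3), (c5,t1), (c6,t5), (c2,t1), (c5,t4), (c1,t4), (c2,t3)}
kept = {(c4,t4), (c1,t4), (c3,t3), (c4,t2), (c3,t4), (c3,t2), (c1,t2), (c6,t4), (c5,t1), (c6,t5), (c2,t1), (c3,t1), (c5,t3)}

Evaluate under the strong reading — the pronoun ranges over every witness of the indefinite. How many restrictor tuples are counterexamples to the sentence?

"it" takes "a toy" as antecedent — a donkey pronoun bound across the clause boundary.
Strong reading: for every (c,t) with unwrapped(c,t), kept(c,t).
Restrictor pairs: (c1,t3) ✗  (c1,t4) ✓  (c1,t5) ✗  (c2,t1) ✓  (c2,t3) ✗  (c3,t3) ✓  (c3,t4) ✓  (c3,t5) ✗  (c4,t2) ✓  (c4,t4) ✓  (c4,t5) ✗  (c5,t1) ✓  (c5,t2) ✗  (c5,t3) ✓  (c5,t4) ✗  (c5,t5) ✗  (c6,t4) ✓  (c6,t5) ✓
Counterexamples (restrictor pairs failing the scope): 8.

8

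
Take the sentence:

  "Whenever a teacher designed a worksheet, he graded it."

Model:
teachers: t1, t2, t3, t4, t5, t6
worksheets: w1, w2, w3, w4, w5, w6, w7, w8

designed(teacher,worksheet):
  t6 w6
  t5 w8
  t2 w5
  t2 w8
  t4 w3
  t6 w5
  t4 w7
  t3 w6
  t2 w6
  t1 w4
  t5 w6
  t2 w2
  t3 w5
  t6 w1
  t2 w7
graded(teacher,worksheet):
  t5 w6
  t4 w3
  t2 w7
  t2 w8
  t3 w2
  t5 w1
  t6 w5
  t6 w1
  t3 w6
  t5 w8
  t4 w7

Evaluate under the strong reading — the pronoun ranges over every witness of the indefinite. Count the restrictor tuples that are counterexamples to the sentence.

"it" takes "a worksheet" as antecedent — a donkey pronoun bound across the clause boundary.
Strong reading: for every (t,w) with designed(t,w), graded(t,w).
Restrictor pairs: (t1,w4) ✗  (t2,w2) ✗  (t2,w5) ✗  (t2,w6) ✗  (t2,w7) ✓  (t2,w8) ✓  (t3,w5) ✗  (t3,w6) ✓  (t4,w3) ✓  (t4,w7) ✓  (t5,w6) ✓  (t5,w8) ✓  (t6,w1) ✓  (t6,w5) ✓  (t6,w6) ✗
Counterexamples (restrictor pairs failing the scope): 6.

6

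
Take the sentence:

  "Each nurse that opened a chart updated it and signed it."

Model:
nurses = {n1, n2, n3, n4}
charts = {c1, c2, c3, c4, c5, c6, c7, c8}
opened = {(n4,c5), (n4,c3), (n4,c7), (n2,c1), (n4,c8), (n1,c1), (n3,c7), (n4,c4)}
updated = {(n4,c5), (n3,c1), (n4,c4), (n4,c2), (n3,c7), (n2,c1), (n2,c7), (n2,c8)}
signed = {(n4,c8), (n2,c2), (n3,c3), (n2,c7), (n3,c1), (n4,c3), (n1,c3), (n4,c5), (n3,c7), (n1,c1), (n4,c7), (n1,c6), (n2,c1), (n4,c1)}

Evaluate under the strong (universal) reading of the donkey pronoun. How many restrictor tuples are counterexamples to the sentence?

5

"it" takes "a chart" as antecedent — a donkey pronoun bound across the clause boundary.
Strong reading: for every (n,c) with opened(n,c), updated(n,c) ∧ signed(n,c).
Restrictor pairs: (n1,c1) ✗  (n2,c1) ✓  (n3,c7) ✓  (n4,c3) ✗  (n4,c4) ✗  (n4,c5) ✓  (n4,c7) ✗  (n4,c8) ✗
Counterexamples (restrictor pairs failing the scope): 5.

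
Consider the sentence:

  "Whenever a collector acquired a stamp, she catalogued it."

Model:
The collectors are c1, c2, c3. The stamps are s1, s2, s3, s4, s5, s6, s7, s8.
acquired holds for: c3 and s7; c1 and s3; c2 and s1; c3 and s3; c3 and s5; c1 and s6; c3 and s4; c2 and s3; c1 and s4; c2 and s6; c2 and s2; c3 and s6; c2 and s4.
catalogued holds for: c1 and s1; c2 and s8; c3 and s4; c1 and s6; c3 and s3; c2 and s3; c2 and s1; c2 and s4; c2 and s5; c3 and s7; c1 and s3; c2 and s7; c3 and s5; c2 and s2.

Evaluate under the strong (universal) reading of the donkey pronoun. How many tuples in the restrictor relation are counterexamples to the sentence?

3

"it" takes "a stamp" as antecedent — a donkey pronoun bound across the clause boundary.
Strong reading: for every (c,s) with acquired(c,s), catalogued(c,s).
Restrictor pairs: (c1,s3) ✓  (c1,s4) ✗  (c1,s6) ✓  (c2,s1) ✓  (c2,s2) ✓  (c2,s3) ✓  (c2,s4) ✓  (c2,s6) ✗  (c3,s3) ✓  (c3,s4) ✓  (c3,s5) ✓  (c3,s6) ✗  (c3,s7) ✓
Counterexamples (restrictor pairs failing the scope): 3.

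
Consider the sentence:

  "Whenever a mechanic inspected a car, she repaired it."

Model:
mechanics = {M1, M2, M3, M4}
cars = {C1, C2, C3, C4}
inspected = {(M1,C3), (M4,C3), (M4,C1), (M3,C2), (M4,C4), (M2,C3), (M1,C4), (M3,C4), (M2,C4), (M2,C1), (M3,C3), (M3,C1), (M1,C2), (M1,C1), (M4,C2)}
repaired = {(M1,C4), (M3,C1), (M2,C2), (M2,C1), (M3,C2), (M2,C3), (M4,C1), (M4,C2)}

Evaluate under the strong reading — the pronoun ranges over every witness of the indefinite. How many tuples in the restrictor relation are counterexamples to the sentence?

8

"it" takes "a car" as antecedent — a donkey pronoun bound across the clause boundary.
Strong reading: for every (m,c) with inspected(m,c), repaired(m,c).
Restrictor pairs: (M1,C1) ✗  (M1,C2) ✗  (M1,C3) ✗  (M1,C4) ✓  (M2,C1) ✓  (M2,C3) ✓  (M2,C4) ✗  (M3,C1) ✓  (M3,C2) ✓  (M3,C3) ✗  (M3,C4) ✗  (M4,C1) ✓  (M4,C2) ✓  (M4,C3) ✗  (M4,C4) ✗
Counterexamples (restrictor pairs failing the scope): 8.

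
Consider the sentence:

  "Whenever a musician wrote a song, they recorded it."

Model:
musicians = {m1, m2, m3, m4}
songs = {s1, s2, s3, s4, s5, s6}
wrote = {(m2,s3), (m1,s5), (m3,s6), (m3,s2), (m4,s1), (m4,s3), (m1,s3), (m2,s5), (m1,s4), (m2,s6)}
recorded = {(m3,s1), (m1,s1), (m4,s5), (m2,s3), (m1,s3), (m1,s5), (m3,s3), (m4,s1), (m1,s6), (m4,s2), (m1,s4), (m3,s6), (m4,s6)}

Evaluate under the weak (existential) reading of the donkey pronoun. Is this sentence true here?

"it" takes "a song" as antecedent — a donkey pronoun bound across the clause boundary.
Weak reading: every musician m with some wrote-song has at least one wrote-song s such that recorded(m,s).
Per musician: m1:✓  m2:✓  m3:✓  m4:✓
Every musician in the restrictor has a witness.

True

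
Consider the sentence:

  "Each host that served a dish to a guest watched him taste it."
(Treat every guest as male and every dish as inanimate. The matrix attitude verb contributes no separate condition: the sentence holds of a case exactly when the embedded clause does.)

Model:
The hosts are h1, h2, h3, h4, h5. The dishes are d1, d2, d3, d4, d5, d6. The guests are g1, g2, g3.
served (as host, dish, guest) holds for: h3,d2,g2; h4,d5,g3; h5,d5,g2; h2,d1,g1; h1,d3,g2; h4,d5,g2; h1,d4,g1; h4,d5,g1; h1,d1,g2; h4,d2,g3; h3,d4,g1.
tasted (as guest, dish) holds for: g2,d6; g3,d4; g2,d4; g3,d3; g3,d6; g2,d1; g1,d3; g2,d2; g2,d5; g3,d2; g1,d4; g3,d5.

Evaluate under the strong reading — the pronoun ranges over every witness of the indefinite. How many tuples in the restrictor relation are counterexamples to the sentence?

"him" takes "a guest" as antecedent and "it" takes "a dish"; both are donkey pronouns co-varying with the restrictor.
Strong reading: for every (h,d,g) with served(h,d,g), tasted(g,d).
Restrictor triples: (h1,d1,g2)→tasted(g2,d1) ✓  (h1,d3,g2)→tasted(g2,d3) ✗  (h1,d4,g1)→tasted(g1,d4) ✓  (h2,d1,g1)→tasted(g1,d1) ✗  (h3,d2,g2)→tasted(g2,d2) ✓  (h3,d4,g1)→tasted(g1,d4) ✓  (h4,d2,g3)→tasted(g3,d2) ✓  (h4,d5,g1)→tasted(g1,d5) ✗  (h4,d5,g2)→tasted(g2,d5) ✓  (h4,d5,g3)→tasted(g3,d5) ✓  (h5,d5,g2)→tasted(g2,d5) ✓
Counterexamples (restrictor triples failing the scope): 3.

3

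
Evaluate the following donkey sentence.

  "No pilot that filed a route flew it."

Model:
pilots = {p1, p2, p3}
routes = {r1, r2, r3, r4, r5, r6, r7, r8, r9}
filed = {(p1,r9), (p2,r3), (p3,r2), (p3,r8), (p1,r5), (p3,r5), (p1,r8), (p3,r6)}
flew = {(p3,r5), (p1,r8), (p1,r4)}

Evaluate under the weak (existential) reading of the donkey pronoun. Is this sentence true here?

"it" takes "a route" as antecedent — a donkey pronoun bound across the clause boundary.
Truth condition: for no (p,r) with filed(p,r) does flew(p,r) hold.
Restrictor pairs — does the scope hold? (p1,r5):fails  (p1,r8):holds  (p1,r9):fails  (p2,r3):fails  (p3,r2):fails  (p3,r5):holds  (p3,r6):fails  (p3,r8):fails
Scope holds for 2 pair(s), so the sentence is false.

False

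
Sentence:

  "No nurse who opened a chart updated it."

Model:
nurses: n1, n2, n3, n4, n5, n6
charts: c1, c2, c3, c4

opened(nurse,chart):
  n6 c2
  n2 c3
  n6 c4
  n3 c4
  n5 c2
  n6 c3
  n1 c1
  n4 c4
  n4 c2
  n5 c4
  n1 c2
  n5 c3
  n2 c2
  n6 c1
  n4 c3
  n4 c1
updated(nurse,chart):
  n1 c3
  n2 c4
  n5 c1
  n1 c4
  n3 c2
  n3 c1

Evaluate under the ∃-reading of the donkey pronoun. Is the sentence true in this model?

"it" takes "a chart" as antecedent — a donkey pronoun bound across the clause boundary.
Truth condition: for no (n,c) with opened(n,c) does updated(n,c) hold.
Restrictor pairs — does the scope hold? (n1,c1):fails  (n1,c2):fails  (n2,c2):fails  (n2,c3):fails  (n3,c4):fails  (n4,c1):fails  (n4,c2):fails  (n4,c3):fails  (n4,c4):fails  (n5,c2):fails  (n5,c3):fails  (n5,c4):fails  (n6,c1):fails  (n6,c2):fails  (n6,c3):fails  (n6,c4):fails
Scope holds for no restrictor pair, so the sentence is true.

True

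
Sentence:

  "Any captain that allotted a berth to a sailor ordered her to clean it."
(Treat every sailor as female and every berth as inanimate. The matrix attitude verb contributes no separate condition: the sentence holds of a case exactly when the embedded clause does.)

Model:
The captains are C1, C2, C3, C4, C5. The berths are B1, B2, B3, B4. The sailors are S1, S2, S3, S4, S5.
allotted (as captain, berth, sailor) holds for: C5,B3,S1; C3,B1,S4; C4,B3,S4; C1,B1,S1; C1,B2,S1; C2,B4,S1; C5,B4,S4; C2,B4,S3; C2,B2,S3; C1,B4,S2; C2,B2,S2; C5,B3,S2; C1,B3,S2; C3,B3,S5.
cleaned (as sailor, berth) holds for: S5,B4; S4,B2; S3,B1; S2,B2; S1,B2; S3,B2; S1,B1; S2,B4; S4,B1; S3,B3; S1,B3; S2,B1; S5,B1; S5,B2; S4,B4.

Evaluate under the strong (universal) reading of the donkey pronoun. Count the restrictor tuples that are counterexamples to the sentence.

"her" takes "a sailor" as antecedent and "it" takes "a berth"; both are donkey pronouns co-varying with the restrictor.
Strong reading: for every (c,b,s) with allotted(c,b,s), cleaned(s,b).
Restrictor triples: (C1,B1,S1)→cleaned(S1,B1) ✓  (C1,B2,S1)→cleaned(S1,B2) ✓  (C1,B3,S2)→cleaned(S2,B3) ✗  (C1,B4,S2)→cleaned(S2,B4) ✓  (C2,B2,S2)→cleaned(S2,B2) ✓  (C2,B2,S3)→cleaned(S3,B2) ✓  (C2,B4,S1)→cleaned(S1,B4) ✗  (C2,B4,S3)→cleaned(S3,B4) ✗  (C3,B1,S4)→cleaned(S4,B1) ✓  (C3,B3,S5)→cleaned(S5,B3) ✗  (C4,B3,S4)→cleaned(S4,B3) ✗  (C5,B3,S1)→cleaned(S1,B3) ✓  (C5,B3,S2)→cleaned(S2,B3) ✗  (C5,B4,S4)→cleaned(S4,B4) ✓
Counterexamples (restrictor triples failing the scope): 6.

6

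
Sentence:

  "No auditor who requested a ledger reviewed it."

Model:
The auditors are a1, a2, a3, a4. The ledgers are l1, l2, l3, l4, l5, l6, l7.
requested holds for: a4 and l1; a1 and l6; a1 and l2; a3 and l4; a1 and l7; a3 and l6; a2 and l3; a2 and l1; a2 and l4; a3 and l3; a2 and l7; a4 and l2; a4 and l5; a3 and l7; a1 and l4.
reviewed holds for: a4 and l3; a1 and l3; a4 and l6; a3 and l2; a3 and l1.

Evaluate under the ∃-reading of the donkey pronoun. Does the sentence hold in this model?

True

"it" takes "a ledger" as antecedent — a donkey pronoun bound across the clause boundary.
Truth condition: for no (a,l) with requested(a,l) does reviewed(a,l) hold.
Restrictor pairs — does the scope hold? (a1,l2):fails  (a1,l4):fails  (a1,l6):fails  (a1,l7):fails  (a2,l1):fails  (a2,l3):fails  (a2,l4):fails  (a2,l7):fails  (a3,l3):fails  (a3,l4):fails  (a3,l6):fails  (a3,l7):fails  (a4,l1):fails  (a4,l2):fails  (a4,l5):fails
Scope holds for no restrictor pair, so the sentence is true.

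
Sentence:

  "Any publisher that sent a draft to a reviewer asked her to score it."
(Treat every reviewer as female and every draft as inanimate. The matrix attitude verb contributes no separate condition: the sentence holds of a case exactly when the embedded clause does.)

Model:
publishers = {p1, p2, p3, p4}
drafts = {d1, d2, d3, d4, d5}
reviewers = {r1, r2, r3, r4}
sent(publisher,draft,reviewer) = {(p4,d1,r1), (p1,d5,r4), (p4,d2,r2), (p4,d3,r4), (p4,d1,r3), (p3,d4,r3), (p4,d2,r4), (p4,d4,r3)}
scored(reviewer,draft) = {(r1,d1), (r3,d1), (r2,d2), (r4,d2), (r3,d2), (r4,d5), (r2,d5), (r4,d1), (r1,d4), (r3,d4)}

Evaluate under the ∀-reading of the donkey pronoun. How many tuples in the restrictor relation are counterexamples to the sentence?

"her" takes "a reviewer" as antecedent and "it" takes "a draft"; both are donkey pronouns co-varying with the restrictor.
Strong reading: for every (p,d,r) with sent(p,d,r), scored(r,d).
Restrictor triples: (p1,d5,r4)→scored(r4,d5) ✓  (p3,d4,r3)→scored(r3,d4) ✓  (p4,d1,r1)→scored(r1,d1) ✓  (p4,d1,r3)→scored(r3,d1) ✓  (p4,d2,r2)→scored(r2,d2) ✓  (p4,d2,r4)→scored(r4,d2) ✓  (p4,d3,r4)→scored(r4,d3) ✗  (p4,d4,r3)→scored(r3,d4) ✓
Counterexamples (restrictor triples failing the scope): 1.

1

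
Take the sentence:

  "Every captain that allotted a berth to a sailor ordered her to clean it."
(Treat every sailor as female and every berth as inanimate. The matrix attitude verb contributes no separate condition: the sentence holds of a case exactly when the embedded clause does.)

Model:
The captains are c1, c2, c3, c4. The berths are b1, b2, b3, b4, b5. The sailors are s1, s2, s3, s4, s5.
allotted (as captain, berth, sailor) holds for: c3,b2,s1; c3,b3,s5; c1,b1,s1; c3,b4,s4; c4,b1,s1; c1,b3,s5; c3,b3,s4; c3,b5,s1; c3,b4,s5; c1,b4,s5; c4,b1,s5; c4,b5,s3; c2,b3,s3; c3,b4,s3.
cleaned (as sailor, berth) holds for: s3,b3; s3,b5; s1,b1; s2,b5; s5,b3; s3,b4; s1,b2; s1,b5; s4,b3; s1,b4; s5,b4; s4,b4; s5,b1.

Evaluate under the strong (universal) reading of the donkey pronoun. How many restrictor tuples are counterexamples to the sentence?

0

"her" takes "a sailor" as antecedent and "it" takes "a berth"; both are donkey pronouns co-varying with the restrictor.
Strong reading: for every (c,b,s) with allotted(c,b,s), cleaned(s,b).
Restrictor triples: (c1,b1,s1)→cleaned(s1,b1) ✓  (c1,b3,s5)→cleaned(s5,b3) ✓  (c1,b4,s5)→cleaned(s5,b4) ✓  (c2,b3,s3)→cleaned(s3,b3) ✓  (c3,b2,s1)→cleaned(s1,b2) ✓  (c3,b3,s4)→cleaned(s4,b3) ✓  (c3,b3,s5)→cleaned(s5,b3) ✓  (c3,b4,s3)→cleaned(s3,b4) ✓  (c3,b4,s4)→cleaned(s4,b4) ✓  (c3,b4,s5)→cleaned(s5,b4) ✓  (c3,b5,s1)→cleaned(s1,b5) ✓  (c4,b1,s1)→cleaned(s1,b1) ✓  (c4,b1,s5)→cleaned(s5,b1) ✓  (c4,b5,s3)→cleaned(s3,b5) ✓
Counterexamples (restrictor triples failing the scope): 0.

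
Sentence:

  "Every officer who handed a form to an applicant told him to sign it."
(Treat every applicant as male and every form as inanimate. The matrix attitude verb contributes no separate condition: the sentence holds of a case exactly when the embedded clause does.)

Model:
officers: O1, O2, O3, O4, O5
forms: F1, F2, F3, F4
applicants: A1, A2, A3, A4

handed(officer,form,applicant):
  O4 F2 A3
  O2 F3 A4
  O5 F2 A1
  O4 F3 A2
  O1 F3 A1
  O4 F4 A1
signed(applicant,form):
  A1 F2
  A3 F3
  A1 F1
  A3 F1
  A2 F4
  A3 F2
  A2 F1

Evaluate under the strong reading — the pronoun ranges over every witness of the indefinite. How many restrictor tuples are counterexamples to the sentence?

4

"him" takes "an applicant" as antecedent and "it" takes "a form"; both are donkey pronouns co-varying with the restrictor.
Strong reading: for every (o,f,a) with handed(o,f,a), signed(a,f).
Restrictor triples: (O1,F3,A1)→signed(A1,F3) ✗  (O2,F3,A4)→signed(A4,F3) ✗  (O4,F2,A3)→signed(A3,F2) ✓  (O4,F3,A2)→signed(A2,F3) ✗  (O4,F4,A1)→signed(A1,F4) ✗  (O5,F2,A1)→signed(A1,F2) ✓
Counterexamples (restrictor triples failing the scope): 4.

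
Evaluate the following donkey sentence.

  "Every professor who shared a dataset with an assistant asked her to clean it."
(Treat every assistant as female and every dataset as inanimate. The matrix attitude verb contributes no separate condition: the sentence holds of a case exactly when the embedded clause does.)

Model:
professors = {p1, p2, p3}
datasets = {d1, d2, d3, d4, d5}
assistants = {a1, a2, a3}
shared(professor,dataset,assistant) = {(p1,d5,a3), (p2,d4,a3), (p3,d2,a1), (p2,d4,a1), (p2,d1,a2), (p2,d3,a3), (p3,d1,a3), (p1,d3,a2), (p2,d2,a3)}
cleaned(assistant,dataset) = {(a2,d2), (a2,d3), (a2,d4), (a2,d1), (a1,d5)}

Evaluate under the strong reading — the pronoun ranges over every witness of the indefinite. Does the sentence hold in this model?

False

"her" takes "an assistant" as antecedent and "it" takes "a dataset"; both are donkey pronouns co-varying with the restrictor.
Strong reading: for every (p,d,a) with shared(p,d,a), cleaned(a,d).
Restrictor triples: (p1,d3,a2)→cleaned(a2,d3) ✓  (p1,d5,a3)→cleaned(a3,d5) ✗  (p2,d1,a2)→cleaned(a2,d1) ✓  (p2,d2,a3)→cleaned(a3,d2) ✗  (p2,d3,a3)→cleaned(a3,d3) ✗  (p2,d4,a1)→cleaned(a1,d4) ✗  (p2,d4,a3)→cleaned(a3,d4) ✗  (p3,d1,a3)→cleaned(a3,d1) ✗  (p3,d2,a1)→cleaned(a1,d2) ✗
Counterexample: (p1,d5,a3) — cleaned(a3,d5) does not hold.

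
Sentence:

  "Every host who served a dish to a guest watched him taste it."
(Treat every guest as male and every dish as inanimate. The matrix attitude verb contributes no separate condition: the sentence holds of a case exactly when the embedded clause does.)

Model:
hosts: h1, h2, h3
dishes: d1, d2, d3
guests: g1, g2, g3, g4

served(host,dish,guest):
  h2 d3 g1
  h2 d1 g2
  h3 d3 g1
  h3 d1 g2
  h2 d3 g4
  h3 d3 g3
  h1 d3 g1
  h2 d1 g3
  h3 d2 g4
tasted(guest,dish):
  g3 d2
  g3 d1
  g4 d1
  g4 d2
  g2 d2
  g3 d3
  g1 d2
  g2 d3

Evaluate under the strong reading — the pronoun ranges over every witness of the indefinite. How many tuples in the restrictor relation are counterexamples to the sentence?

6

"him" takes "a guest" as antecedent and "it" takes "a dish"; both are donkey pronouns co-varying with the restrictor.
Strong reading: for every (h,d,g) with served(h,d,g), tasted(g,d).
Restrictor triples: (h1,d3,g1)→tasted(g1,d3) ✗  (h2,d1,g2)→tasted(g2,d1) ✗  (h2,d1,g3)→tasted(g3,d1) ✓  (h2,d3,g1)→tasted(g1,d3) ✗  (h2,d3,g4)→tasted(g4,d3) ✗  (h3,d1,g2)→tasted(g2,d1) ✗  (h3,d2,g4)→tasted(g4,d2) ✓  (h3,d3,g1)→tasted(g1,d3) ✗  (h3,d3,g3)→tasted(g3,d3) ✓
Counterexamples (restrictor triples failing the scope): 6.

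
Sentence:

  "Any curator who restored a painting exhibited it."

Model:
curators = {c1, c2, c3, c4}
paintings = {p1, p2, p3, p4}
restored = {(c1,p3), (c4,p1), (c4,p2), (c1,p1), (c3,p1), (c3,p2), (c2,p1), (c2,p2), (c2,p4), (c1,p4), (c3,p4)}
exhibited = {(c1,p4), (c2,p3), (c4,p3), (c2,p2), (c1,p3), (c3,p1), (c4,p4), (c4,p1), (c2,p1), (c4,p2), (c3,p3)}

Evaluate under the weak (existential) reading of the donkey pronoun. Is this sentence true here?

True

"it" takes "a painting" as antecedent — a donkey pronoun bound across the clause boundary.
Weak reading: every curator c with some restored-painting has at least one restored-painting p such that exhibited(c,p).
Per curator: c1:✓  c2:✓  c3:✓  c4:✓
Every curator in the restrictor has a witness.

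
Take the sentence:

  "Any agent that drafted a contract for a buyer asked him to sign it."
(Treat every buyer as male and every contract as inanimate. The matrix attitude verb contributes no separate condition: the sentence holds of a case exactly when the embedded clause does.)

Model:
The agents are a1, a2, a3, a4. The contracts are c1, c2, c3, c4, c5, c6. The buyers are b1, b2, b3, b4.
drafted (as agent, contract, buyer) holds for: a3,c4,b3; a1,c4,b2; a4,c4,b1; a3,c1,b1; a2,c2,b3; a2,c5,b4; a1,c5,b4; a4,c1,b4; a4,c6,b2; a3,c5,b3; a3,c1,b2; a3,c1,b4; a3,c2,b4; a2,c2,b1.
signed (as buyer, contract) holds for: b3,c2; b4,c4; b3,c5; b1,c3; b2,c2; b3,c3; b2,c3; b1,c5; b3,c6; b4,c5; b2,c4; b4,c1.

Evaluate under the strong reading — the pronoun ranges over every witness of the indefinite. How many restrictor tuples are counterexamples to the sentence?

"him" takes "a buyer" as antecedent and "it" takes "a contract"; both are donkey pronouns co-varying with the restrictor.
Strong reading: for every (a,c,b) with drafted(a,c,b), signed(b,c).
Restrictor triples: (a1,c4,b2)→signed(b2,c4) ✓  (a1,c5,b4)→signed(b4,c5) ✓  (a2,c2,b1)→signed(b1,c2) ✗  (a2,c2,b3)→signed(b3,c2) ✓  (a2,c5,b4)→signed(b4,c5) ✓  (a3,c1,b1)→signed(b1,c1) ✗  (a3,c1,b2)→signed(b2,c1) ✗  (a3,c1,b4)→signed(b4,c1) ✓  (a3,c2,b4)→signed(b4,c2) ✗  (a3,c4,b3)→signed(b3,c4) ✗  (a3,c5,b3)→signed(b3,c5) ✓  (a4,c1,b4)→signed(b4,c1) ✓  (a4,c4,b1)→signed(b1,c4) ✗  (a4,c6,b2)→signed(b2,c6) ✗
Counterexamples (restrictor triples failing the scope): 7.

7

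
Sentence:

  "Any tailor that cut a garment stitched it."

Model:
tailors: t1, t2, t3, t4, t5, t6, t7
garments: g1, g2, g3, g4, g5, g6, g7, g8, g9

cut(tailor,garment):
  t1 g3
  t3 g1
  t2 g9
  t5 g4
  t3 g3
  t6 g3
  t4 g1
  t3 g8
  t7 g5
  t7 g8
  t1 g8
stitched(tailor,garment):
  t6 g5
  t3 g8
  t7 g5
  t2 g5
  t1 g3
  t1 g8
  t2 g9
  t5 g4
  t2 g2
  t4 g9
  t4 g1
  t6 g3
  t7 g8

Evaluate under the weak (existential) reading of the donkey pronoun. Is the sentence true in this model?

True

"it" takes "a garment" as antecedent — a donkey pronoun bound across the clause boundary.
Weak reading: every tailor t with some cut-garment has at least one cut-garment g such that stitched(t,g).
Per tailor: t1:✓  t2:✓  t3:✓  t4:✓  t5:✓  t6:✓  t7:✓
Every tailor in the restrictor has a witness.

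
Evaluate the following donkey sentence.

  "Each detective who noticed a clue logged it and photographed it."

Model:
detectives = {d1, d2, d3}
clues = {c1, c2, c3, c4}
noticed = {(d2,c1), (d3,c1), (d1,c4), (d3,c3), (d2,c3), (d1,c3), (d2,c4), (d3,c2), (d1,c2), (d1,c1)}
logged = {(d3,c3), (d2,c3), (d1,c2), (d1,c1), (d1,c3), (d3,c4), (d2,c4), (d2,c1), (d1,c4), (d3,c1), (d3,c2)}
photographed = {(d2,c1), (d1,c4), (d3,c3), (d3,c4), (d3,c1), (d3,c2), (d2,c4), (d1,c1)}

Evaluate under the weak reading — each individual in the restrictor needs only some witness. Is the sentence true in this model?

"it" takes "a clue" as antecedent — a donkey pronoun bound across the clause boundary.
Weak reading: every detective d with some noticed-clue has at least one noticed-clue c such that logged(d,c) ∧ photographed(d,c).
Per detective: d1:✓  d2:✓  d3:✓
Every detective in the restrictor has a witness.

True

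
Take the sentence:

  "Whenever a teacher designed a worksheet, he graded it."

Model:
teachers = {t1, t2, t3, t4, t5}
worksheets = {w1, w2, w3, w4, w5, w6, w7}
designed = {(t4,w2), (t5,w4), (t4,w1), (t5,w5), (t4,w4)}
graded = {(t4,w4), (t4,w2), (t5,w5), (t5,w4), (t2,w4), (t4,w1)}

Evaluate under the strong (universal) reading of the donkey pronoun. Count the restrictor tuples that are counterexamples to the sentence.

0

"it" takes "a worksheet" as antecedent — a donkey pronoun bound across the clause boundary.
Strong reading: for every (t,w) with designed(t,w), graded(t,w).
Restrictor pairs: (t4,w1) ✓  (t4,w2) ✓  (t4,w4) ✓  (t5,w4) ✓  (t5,w5) ✓
Counterexamples (restrictor pairs failing the scope): 0.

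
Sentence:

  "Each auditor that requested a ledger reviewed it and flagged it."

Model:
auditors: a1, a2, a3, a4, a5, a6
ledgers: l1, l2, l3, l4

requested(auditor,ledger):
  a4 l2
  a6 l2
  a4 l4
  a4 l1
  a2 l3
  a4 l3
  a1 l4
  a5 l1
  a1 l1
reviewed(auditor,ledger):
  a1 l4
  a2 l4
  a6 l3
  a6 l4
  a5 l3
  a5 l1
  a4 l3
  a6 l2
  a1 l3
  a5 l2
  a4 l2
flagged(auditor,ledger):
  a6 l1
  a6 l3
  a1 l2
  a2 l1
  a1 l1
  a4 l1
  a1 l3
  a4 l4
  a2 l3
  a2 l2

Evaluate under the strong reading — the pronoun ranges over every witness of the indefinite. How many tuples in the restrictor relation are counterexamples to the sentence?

9

"it" takes "a ledger" as antecedent — a donkey pronoun bound across the clause boundary.
Strong reading: for every (a,l) with requested(a,l), reviewed(a,l) ∧ flagged(a,l).
Restrictor pairs: (a1,l1) ✗  (a1,l4) ✗  (a2,l3) ✗  (a4,l1) ✗  (a4,l2) ✗  (a4,l3) ✗  (a4,l4) ✗  (a5,l1) ✗  (a6,l2) ✗
Counterexamples (restrictor pairs failing the scope): 9.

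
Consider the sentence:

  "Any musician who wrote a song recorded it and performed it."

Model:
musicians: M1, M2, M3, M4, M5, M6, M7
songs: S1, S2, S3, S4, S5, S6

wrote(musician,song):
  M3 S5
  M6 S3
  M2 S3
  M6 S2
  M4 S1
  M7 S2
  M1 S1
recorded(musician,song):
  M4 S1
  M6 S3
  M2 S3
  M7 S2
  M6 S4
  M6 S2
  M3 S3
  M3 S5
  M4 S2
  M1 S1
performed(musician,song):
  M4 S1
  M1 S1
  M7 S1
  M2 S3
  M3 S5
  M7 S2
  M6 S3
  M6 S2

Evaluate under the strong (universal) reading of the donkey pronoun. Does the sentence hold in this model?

"it" takes "a song" as antecedent — a donkey pronoun bound across the clause boundary.
Strong reading: for every (m,s) with wrote(m,s), recorded(m,s) ∧ performed(m,s).
Restrictor pairs: (M1,S1) ✓  (M2,S3) ✓  (M3,S5) ✓  (M4,S1) ✓  (M6,S2) ✓  (M6,S3) ✓  (M7,S2) ✓
Every restrictor pair satisfies the scope.

True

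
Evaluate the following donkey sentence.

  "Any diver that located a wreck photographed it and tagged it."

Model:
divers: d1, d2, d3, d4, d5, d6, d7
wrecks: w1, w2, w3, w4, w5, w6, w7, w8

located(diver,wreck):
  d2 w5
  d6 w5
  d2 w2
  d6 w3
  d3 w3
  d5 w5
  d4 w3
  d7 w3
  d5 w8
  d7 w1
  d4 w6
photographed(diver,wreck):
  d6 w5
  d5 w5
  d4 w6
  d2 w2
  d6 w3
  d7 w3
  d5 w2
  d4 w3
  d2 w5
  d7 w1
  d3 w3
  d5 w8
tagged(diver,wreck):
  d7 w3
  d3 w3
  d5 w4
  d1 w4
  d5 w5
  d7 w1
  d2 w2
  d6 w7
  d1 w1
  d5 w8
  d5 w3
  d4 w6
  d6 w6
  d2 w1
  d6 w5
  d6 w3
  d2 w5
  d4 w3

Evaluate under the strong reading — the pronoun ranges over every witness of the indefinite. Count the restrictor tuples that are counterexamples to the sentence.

"it" takes "a wreck" as antecedent — a donkey pronoun bound across the clause boundary.
Strong reading: for every (d,w) with located(d,w), photographed(d,w) ∧ tagged(d,w).
Restrictor pairs: (d2,w2) ✓  (d2,w5) ✓  (d3,w3) ✓  (d4,w3) ✓  (d4,w6) ✓  (d5,w5) ✓  (d5,w8) ✓  (d6,w3) ✓  (d6,w5) ✓  (d7,w1) ✓  (d7,w3) ✓
Counterexamples (restrictor pairs failing the scope): 0.

0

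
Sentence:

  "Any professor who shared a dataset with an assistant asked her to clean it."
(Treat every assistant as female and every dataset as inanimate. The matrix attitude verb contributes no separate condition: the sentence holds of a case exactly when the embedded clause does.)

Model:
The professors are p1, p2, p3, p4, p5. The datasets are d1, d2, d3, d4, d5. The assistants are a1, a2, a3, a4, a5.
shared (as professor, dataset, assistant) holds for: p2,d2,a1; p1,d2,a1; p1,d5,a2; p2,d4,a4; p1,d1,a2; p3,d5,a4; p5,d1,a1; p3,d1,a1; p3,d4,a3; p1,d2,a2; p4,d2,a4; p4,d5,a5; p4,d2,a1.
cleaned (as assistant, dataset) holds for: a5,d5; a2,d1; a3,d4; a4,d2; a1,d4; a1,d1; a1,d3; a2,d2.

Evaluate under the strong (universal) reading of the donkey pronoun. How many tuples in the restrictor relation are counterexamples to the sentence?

"her" takes "an assistant" as antecedent and "it" takes "a dataset"; both are donkey pronouns co-varying with the restrictor.
Strong reading: for every (p,d,a) with shared(p,d,a), cleaned(a,d).
Restrictor triples: (p1,d1,a2)→cleaned(a2,d1) ✓  (p1,d2,a1)→cleaned(a1,d2) ✗  (p1,d2,a2)→cleaned(a2,d2) ✓  (p1,d5,a2)→cleaned(a2,d5) ✗  (p2,d2,a1)→cleaned(a1,d2) ✗  (p2,d4,a4)→cleaned(a4,d4) ✗  (p3,d1,a1)→cleaned(a1,d1) ✓  (p3,d4,a3)→cleaned(a3,d4) ✓  (p3,d5,a4)→cleaned(a4,d5) ✗  (p4,d2,a1)→cleaned(a1,d2) ✗  (p4,d2,a4)→cleaned(a4,d2) ✓  (p4,d5,a5)→cleaned(a5,d5) ✓  (p5,d1,a1)→cleaned(a1,d1) ✓
Counterexamples (restrictor triples failing the scope): 6.

6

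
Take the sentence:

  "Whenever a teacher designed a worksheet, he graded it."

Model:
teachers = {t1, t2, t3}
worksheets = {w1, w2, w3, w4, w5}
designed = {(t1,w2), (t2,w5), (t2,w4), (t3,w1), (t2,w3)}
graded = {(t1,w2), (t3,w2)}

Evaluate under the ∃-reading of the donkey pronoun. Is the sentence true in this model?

False

"it" takes "a worksheet" as antecedent — a donkey pronoun bound across the clause boundary.
Weak reading: every teacher t with some designed-worksheet has at least one designed-worksheet w such that graded(t,w).
Per teacher: t1:✓  t2:✗  t3:✗
t2 has no witness among its designed-worksheets.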